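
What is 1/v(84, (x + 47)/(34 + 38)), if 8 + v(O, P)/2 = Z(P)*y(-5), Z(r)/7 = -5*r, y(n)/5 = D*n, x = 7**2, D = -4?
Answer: -3/28048 ≈ -0.00010696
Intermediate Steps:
x = 49
y(n) = -20*n (y(n) = 5*(-4*n) = -20*n)
Z(r) = -35*r (Z(r) = 7*(-5*r) = -35*r)
v(O, P) = -16 - 7000*P (v(O, P) = -16 + 2*((-35*P)*(-20*(-5))) = -16 + 2*(-35*P*100) = -16 + 2*(-3500*P) = -16 - 7000*P)
1/v(84, (x + 47)/(34 + 38)) = 1/(-16 - 7000*(49 + 47)/(34 + 38)) = 1/(-16 - 672000/72) = 1/(-16 - 7000*4/3) = 1/(-16 - 28000/3) = 1/(-28048/3) = -3/28048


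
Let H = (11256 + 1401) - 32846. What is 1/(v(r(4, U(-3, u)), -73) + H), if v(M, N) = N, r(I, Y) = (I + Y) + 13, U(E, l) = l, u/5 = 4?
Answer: -1/20262 ≈ -4.9353e-5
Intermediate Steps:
u = 20 (u = 5*4 = 20)
r(I, Y) = 13 + I + Y
H = -20189 (H = 12657 - 32846 = -20189)
1/(v(r(4, U(-3, u)), -73) + H) = 1/(-73 - 20189) = 1/(-20262) = -1/20262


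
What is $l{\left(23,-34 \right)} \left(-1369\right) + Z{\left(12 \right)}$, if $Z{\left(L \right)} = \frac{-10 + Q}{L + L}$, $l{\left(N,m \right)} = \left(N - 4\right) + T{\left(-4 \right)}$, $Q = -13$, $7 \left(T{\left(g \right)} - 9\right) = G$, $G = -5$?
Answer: $- \frac{6275657}{168} \approx -37355.0$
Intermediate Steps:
$T{\left(g \right)} = \frac{58}{7}$ ($T{\left(g \right)} = 9 + \frac{1}{7} \left(-5\right) = 9 - \frac{5}{7} = \frac{58}{7}$)
$l{\left(N,m \right)} = \frac{30}{7} + N$ ($l{\left(N,m \right)} = \left(N - 4\right) + \frac{58}{7} = \left(-4 + N\right) + \frac{58}{7} = \frac{30}{7} + N$)
$Z{\left(L \right)} = - \frac{23}{2 L}$ ($Z{\left(L \right)} = \frac{-10 - 13}{L + L} = - \frac{23}{2 L}$)
$l{\left(23,-34 \right)} \left(-1369\right) + Z{\left(12 \right)} = \left(\frac{30}{7} + 23\right) \left(-1369\right) - \frac{23}{2 \cdot 12} = \frac{191}{7} \left(-1369\right) - \frac{23}{24} = - \frac{261479}{7} - \frac{23}{24} = - \frac{6275657}{168}$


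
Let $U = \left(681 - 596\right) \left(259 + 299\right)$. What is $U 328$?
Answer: $15557040$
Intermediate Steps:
$U = 47430$ ($U = 85 \cdot 558 = 47430$)
$U 328 = 47430 \cdot 328 = 15557040$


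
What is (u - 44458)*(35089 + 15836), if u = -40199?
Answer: -4311157725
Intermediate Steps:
(u - 44458)*(35089 + 15836) = (-40199 - 44458)*(35089 + 15836) = -84657*50925 = -4311157725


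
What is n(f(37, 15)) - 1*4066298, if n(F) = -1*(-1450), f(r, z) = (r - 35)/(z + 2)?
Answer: -4064848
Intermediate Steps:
f(r, z) = (-35 + r)/(2 + z)
n(F) = 1450
n(f(37, 15)) - 1*4066298 = 1450 - 1*4066298 = 1450 - 4066298 = -4064848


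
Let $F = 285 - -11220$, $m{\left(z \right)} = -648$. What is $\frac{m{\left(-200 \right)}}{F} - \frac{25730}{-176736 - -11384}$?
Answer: $\frac{31479259}{317062460} \approx 0.099284$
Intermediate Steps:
$F = 11505$ ($F = 285 + 11220 = 11505$)
$\frac{m{\left(-200 \right)}}{F} - \frac{25730}{-176736 - -11384} = - \frac{648}{11505} - \frac{25730}{-176736 - -11384} = \left(-648\right) \frac{1}{11505} - \frac{25730}{-176736 + 11384} = - \frac{216}{3835} - \frac{25730}{-165352} = - \frac{216}{3835} - - \frac{12865}{82676} = - \frac{216}{3835} + \frac{12865}{82676} = \frac{31479259}{317062460}$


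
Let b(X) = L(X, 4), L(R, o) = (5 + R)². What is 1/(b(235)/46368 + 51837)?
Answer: 161/8345957 ≈ 1.9291e-5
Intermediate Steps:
b(X) = (5 + X)²
1/(b(235)/46368 + 51837) = 1/((5 + 235)²/46368 + 51837) = 1/(240²*(1/46368) + 51837) = 1/(57600*(1/46368) + 51837) = 1/(200/161 + 51837) = 1/(8345957/161) = 161/8345957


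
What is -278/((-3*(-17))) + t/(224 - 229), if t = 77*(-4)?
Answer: 14318/255 ≈ 56.149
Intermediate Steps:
t = -308
-278/((-3*(-17))) + t/(224 - 229) = -278/((-3*(-17))) - 308/(224 - 229) = -278/51 - 308/(-5) = -278*1/51 - 308*(-⅕) = -278/51 + 308/5 = 14318/255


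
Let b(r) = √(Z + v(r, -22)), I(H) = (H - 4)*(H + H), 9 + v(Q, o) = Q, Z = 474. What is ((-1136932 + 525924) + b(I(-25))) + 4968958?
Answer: 4357950 + √1915 ≈ 4.3580e+6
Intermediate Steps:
v(Q, o) = -9 + Q
I(H) = 2*H*(-4 + H) (I(H) = (-4 + H)*(2*H) = 2*H*(-4 + H))
b(r) = √(465 + r) (b(r) = √(474 + (-9 + r)) = √(465 + r))
((-1136932 + 525924) + b(I(-25))) + 4968958 = ((-1136932 + 525924) + √(465 + 2*(-25)*(-4 - 25))) + 4968958 = (-611008 + √(465 + 2*(-25)*(-29))) + 4968958 = (-611008 + √(465 + 1450)) + 4968958 = (-611008 + √1915) + 4968958 = 4357950 + √1915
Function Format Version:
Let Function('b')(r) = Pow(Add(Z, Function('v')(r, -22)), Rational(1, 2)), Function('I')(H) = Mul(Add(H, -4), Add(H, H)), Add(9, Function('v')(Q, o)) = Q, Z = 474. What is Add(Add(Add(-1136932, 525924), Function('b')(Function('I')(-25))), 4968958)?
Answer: Add(4357950, Pow(1915, Rational(1, 2))) ≈ 4.3580e+6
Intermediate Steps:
Function('v')(Q, o) = Add(-9, Q)
Function('I')(H) = Mul(2, H, Add(-4, H)) (Function('I')(H) = Mul(Add(-4, H), Mul(2, H)) = Mul(2, H, Add(-4, H)))
Function('b')(r) = Pow(Add(465, r), Rational(1, 2)) (Function('b')(r) = Pow(Add(474, Add(-9, r)), Rational(1, 2)) = Pow(Add(465, r), Rational(1, 2)))
Add(Add(Add(-1136932, 525924), Function('b')(Function('I')(-25))), 4968958) = Add(Add(Add(-1136932, 525924), Pow(Add(465, Mul(2, -25, Add(-4, -25))), Rational(1, 2))), 4968958) = Add(Add(-611008, Pow(Add(465, Mul(2, -25, -29)), Rational(1, 2))), 4968958) = Add(Add(-611008, Pow(Add(465, 1450), Rational(1, 2))), 4968958) = Add(Add(-611008, Pow(1915, Rational(1, 2))), 4968958) = Add(4357950, Pow(1915, Rational(1, 2)))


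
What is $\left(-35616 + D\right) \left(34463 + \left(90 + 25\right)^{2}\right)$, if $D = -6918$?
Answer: $-2028361392$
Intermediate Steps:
$\left(-35616 + D\right) \left(34463 + \left(90 + 25\right)^{2}\right) = \left(-35616 - 6918\right) \left(34463 + \left(90 + 25\right)^{2}\right) = - 42534 \left(34463 + 115^{2}\right) = - 42534 \left(34463 + 13225\right) = \left(-42534\right) 47688 = -2028361392$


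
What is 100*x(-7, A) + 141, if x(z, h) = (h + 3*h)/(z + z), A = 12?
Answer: -1413/7 ≈ -201.86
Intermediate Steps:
x(z, h) = 2*h/z (x(z, h) = (4*h)/((2*z)) = (4*h)*(1/(2*z)) = 2*h/z)
100*x(-7, A) + 141 = 100*(2*12/(-7)) + 141 = 100*(2*12*(-⅐)) + 141 = 100*(-24/7) + 141 = -2400/7 + 141 = -1413/7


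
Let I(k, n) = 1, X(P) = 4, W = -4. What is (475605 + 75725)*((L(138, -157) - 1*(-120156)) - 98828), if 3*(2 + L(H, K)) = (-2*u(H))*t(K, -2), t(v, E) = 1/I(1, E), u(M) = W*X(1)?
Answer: 35290633300/3 ≈ 1.1764e+10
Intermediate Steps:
u(M) = -16 (u(M) = -4*4 = -16)
t(v, E) = 1 (t(v, E) = 1/1 = 1)
L(H, K) = 26/3 (L(H, K) = -2 + (-2*(-16)*1)/3 = -2 + (32*1)/3 = -2 + (1/3)*32 = -2 + 32/3 = 26/3)
(475605 + 75725)*((L(138, -157) - 1*(-120156)) - 98828) = (475605 + 75725)*((26/3 - 1*(-120156)) - 98828) = 551330*((26/3 + 120156) - 98828) = 551330*(360494/3 - 98828) = 551330*(64010/3) = 35290633300/3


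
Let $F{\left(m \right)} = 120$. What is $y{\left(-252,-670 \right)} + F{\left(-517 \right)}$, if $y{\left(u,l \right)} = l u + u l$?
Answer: $337800$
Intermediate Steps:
$y{\left(u,l \right)} = 2 l u$ ($y{\left(u,l \right)} = l u + l u = 2 l u$)
$y{\left(-252,-670 \right)} + F{\left(-517 \right)} = 2 \left(-670\right) \left(-252\right) + 120 = 337680 + 120 = 337800$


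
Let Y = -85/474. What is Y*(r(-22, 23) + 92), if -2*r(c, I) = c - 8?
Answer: -9095/474 ≈ -19.188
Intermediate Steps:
Y = -85/474 (Y = -85*1/474 = -85/474 ≈ -0.17932)
r(c, I) = 4 - c/2 (r(c, I) = -(c - 8)/2 = -(-8 + c)/2 = 4 - c/2)
Y*(r(-22, 23) + 92) = -85*((4 - ½*(-22)) + 92)/474 = -85*((4 + 11) + 92)/474 = -85*(15 + 92)/474 = -85/474*107 = -9095/474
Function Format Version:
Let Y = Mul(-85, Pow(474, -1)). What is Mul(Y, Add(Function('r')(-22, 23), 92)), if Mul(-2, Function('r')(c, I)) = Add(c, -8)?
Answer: Rational(-9095, 474) ≈ -19.188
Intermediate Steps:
Y = Rational(-85, 474) (Y = Mul(-85, Rational(1, 474)) = Rational(-85, 474) ≈ -0.17932)
Function('r')(c, I) = Add(4, Mul(Rational(-1, 2), c)) (Function('r')(c, I) = Mul(Rational(-1, 2), Add(c, -8)) = Mul(Rational(-1, 2), Add(-8, c)) = Add(4, Mul(Rational(-1, 2), c)))
Mul(Y, Add(Function('r')(-22, 23), 92)) = Mul(Rational(-85, 474), Add(Add(4, Mul(Rational(-1, 2), -22)), 92)) = Mul(Rational(-85, 474), Add(Add(4, 11), 92)) = Mul(Rational(-85, 474), Add(15, 92)) = Mul(Rational(-85, 474), 107) = Rational(-9095, 474)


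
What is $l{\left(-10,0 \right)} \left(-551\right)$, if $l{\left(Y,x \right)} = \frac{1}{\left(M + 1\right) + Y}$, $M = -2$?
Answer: $\frac{551}{11} \approx 50.091$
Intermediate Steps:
$l{\left(Y,x \right)} = \frac{1}{-1 + Y}$ ($l{\left(Y,x \right)} = \frac{1}{\left(-2 + 1\right) + Y} = \frac{1}{-1 + Y}$)
$l{\left(-10,0 \right)} \left(-551\right) = \frac{1}{-1 - 10} \left(-551\right) = \frac{1}{-11} \left(-551\right) = \left(- \frac{1}{11}\right) \left(-551\right) = \frac{551}{11}$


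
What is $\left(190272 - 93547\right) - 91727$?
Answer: $4998$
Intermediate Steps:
$\left(190272 - 93547\right) - 91727 = 96725 - 91727 = 4998$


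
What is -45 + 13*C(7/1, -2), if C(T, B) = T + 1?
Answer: 59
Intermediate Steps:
C(T, B) = 1 + T
-45 + 13*C(7/1, -2) = -45 + 13*(1 + 7/1) = -45 + 13*(1 + 7*1) = -45 + 13*(1 + 7) = -45 + 13*8 = -45 + 104 = 59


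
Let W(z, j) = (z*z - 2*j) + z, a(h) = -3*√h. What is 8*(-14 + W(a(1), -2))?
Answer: -32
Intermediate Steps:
W(z, j) = z + z² - 2*j (W(z, j) = (z² - 2*j) + z = z + z² - 2*j)
8*(-14 + W(a(1), -2)) = 8*(-14 + (-3*√1 + (-3*√1)² - 2*(-2))) = 8*(-14 + (-3*1 + (-3*1)² + 4)) = 8*(-14 + (-3 + (-3)² + 4)) = 8*(-14 + (-3 + 9 + 4)) = 8*(-14 + 10) = 8*(-4) = -32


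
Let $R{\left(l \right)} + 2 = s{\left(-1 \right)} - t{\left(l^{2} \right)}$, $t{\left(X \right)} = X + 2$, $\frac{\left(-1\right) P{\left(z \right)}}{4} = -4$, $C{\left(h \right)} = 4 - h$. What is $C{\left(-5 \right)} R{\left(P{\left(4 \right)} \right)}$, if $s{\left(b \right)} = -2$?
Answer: $-2358$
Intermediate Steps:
$P{\left(z \right)} = 16$ ($P{\left(z \right)} = \left(-4\right) \left(-4\right) = 16$)
$t{\left(X \right)} = 2 + X$
$R{\left(l \right)} = -6 - l^{2}$ ($R{\left(l \right)} = -2 - \left(4 + l^{2}\right) = -6 - l^{2}$)
$C{\left(-5 \right)} R{\left(P{\left(4 \right)} \right)} = \left(4 - -5\right) \left(-6 - 16^{2}\right) = \left(4 + 5\right) \left(-6 - 256\right) = 9 \left(-6 - 256\right) = 9 \left(-262\right) = -2358$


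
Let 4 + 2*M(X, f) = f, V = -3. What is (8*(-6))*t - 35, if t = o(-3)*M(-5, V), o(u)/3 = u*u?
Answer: 4501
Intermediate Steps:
o(u) = 3*u**2 (o(u) = 3*(u*u) = 3*u**2)
M(X, f) = -2 + f/2
t = -189/2 (t = (3*(-3)**2)*(-2 + (1/2)*(-3)) = (3*9)*(-2 - 3/2) = 27*(-7/2) = -189/2 ≈ -94.500)
(8*(-6))*t - 35 = (8*(-6))*(-189/2) - 35 = -48*(-189/2) - 35 = 4536 - 35 = 4501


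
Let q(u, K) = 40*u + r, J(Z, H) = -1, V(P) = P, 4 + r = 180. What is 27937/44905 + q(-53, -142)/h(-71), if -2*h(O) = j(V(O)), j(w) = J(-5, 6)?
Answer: -24937529/6415 ≈ -3887.4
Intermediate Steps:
r = 176 (r = -4 + 180 = 176)
j(w) = -1
q(u, K) = 176 + 40*u (q(u, K) = 40*u + 176 = 176 + 40*u)
h(O) = ½ (h(O) = -½*(-1) = ½)
27937/44905 + q(-53, -142)/h(-71) = 27937/44905 + (176 + 40*(-53))/(½) = 27937*(1/44905) + (176 - 2120)*2 = 3991/6415 - 1944*2 = 3991/6415 - 3888 = -24937529/6415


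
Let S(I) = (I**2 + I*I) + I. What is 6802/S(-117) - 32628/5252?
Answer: -16418227/2753361 ≈ -5.9630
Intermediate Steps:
S(I) = I + 2*I**2 (S(I) = (I**2 + I**2) + I = 2*I**2 + I = I + 2*I**2)
6802/S(-117) - 32628/5252 = 6802/((-117*(1 + 2*(-117)))) - 32628/5252 = 6802/((-117*(1 - 234))) - 32628*1/5252 = 6802/((-117*(-233))) - 8157/1313 = 6802/27261 - 8157/1313 = -16418227/2753361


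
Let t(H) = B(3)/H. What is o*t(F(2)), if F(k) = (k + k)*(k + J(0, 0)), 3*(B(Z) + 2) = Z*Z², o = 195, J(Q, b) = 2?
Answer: 1365/16 ≈ 85.313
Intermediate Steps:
B(Z) = -2 + Z³/3 (B(Z) = -2 + (Z*Z²)/3 = -2 + Z³/3)
F(k) = 2*k*(2 + k) (F(k) = (k + k)*(k + 2) = (2*k)*(2 + k) = 2*k*(2 + k))
t(H) = 7/H (t(H) = (-2 + (⅓)*3³)/H = (-2 + (⅓)*27)/H = (-2 + 9)/H = 7/H)
o*t(F(2)) = 195*(7/((2*2*(2 + 2)))) = 195*(7/((2*2*4))) = 195*(7/16) = 1365/16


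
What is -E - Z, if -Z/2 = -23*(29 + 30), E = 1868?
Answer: -4582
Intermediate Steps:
Z = 2714 (Z = -(-46)*(29 + 30) = -(-46)*59 = -2*(-1357) = 2714)
-E - Z = -1*1868 - 1*2714 = -1868 - 2714 = -4582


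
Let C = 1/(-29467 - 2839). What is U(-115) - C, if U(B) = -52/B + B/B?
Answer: 5395217/3715190 ≈ 1.4522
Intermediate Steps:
U(B) = 1 - 52/B (U(B) = -52/B + 1 = 1 - 52/B)
C = -1/32306 (C = 1/(-32306) = -1/32306 ≈ -3.0954e-5)
U(-115) - C = (-52 - 115)/(-115) - 1*(-1/32306) = -1/115*(-167) + 1/32306 = 167/115 + 1/32306 = 5395217/3715190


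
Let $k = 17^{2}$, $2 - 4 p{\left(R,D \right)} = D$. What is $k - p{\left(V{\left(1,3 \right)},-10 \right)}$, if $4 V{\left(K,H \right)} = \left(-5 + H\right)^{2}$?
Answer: $286$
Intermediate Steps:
$V{\left(K,H \right)} = \frac{\left(-5 + H\right)^{2}}{4}$
$p{\left(R,D \right)} = \frac{1}{2} - \frac{D}{4}$
$k = 289$
$k - p{\left(V{\left(1,3 \right)},-10 \right)} = 289 - \left(\frac{1}{2} - - \frac{5}{2}\right) = 289 - \left(\frac{1}{2} + \frac{5}{2}\right) = 289 - 3 = 286$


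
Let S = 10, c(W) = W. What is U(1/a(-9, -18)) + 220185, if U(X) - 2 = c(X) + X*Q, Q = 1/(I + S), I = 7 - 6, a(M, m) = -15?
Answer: 12110281/55 ≈ 2.2019e+5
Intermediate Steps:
I = 1
Q = 1/11 (Q = 1/(1 + 10) = 1/11 ≈ 0.090909)
U(X) = 2 + 12*X/11 (U(X) = 2 + (X + X*(1/11)) = 2 + (X + X/11) = 2 + 12*X/11)
U(1/a(-9, -18)) + 220185 = (2 + (12/11)/(-15)) + 220185 = (2 + (12/11)*(-1/15)) + 220185 = (2 - 4/55) + 220185 = 106/55 + 220185 = 12110281/55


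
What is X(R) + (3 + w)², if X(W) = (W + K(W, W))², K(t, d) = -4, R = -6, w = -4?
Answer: 101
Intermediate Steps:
X(W) = (-4 + W)² (X(W) = (W - 4)² = (-4 + W)²)
X(R) + (3 + w)² = (-4 - 6)² + (3 - 4)² = (-10)² + (-1)² = 100 + 1 = 101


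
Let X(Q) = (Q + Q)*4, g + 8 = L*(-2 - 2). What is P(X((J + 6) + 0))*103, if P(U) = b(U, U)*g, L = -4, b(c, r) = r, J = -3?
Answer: 19776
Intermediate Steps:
g = 8 (g = -8 - 4*(-2 - 2) = -8 - 4*(-4) = -8 + 16 = 8)
X(Q) = 8*Q (X(Q) = (2*Q)*4 = 8*Q)
P(U) = 8*U (P(U) = U*8 = 8*U)
P(X((J + 6) + 0))*103 = (8*(8*((-3 + 6) + 0)))*103 = (8*(8*(3 + 0)))*103 = (8*(8*3))*103 = (8*24)*103 = 192*103 = 19776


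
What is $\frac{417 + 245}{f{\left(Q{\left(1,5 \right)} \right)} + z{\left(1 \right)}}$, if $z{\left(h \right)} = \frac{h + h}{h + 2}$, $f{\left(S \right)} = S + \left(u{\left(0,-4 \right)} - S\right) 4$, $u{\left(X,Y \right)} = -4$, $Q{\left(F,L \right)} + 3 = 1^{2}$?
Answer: $- \frac{993}{14} \approx -70.929$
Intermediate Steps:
$Q{\left(F,L \right)} = -2$ ($Q{\left(F,L \right)} = -3 + 1^{2} = -3 + 1 = -2$)
$f{\left(S \right)} = -16 - 3 S$ ($f{\left(S \right)} = S + \left(-4 - S\right) 4 = S - \left(16 + 4 S\right) = -16 - 3 S$)
$z{\left(h \right)} = \frac{2 h}{2 + h}$
$\frac{417 + 245}{f{\left(Q{\left(1,5 \right)} \right)} + z{\left(1 \right)}} = \frac{417 + 245}{\left(-16 - -6\right) + 2 \cdot 1 \frac{1}{2 + 1}} = \frac{662}{\left(-16 + 6\right) + 2 \cdot 1 \cdot \frac{1}{3}} = \frac{662}{-10 + 2 \cdot 1 \cdot \frac{1}{3}} = \frac{662}{-10 + \frac{2}{3}} = \frac{662}{- \frac{28}{3}} = 662 \left(- \frac{3}{28}\right) = - \frac{993}{14}$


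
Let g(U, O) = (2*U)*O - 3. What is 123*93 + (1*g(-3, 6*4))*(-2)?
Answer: 11733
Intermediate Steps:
g(U, O) = -3 + 2*O*U (g(U, O) = 2*O*U - 3 = -3 + 2*O*U)
123*93 + (1*g(-3, 6*4))*(-2) = 123*93 + (1*(-3 + 2*(6*4)*(-3)))*(-2) = 11439 + (1*(-3 + 2*24*(-3)))*(-2) = 11439 + (1*(-3 - 144))*(-2) = 11439 + (1*(-147))*(-2) = 11439 - 147*(-2) = 11439 + 294 = 11733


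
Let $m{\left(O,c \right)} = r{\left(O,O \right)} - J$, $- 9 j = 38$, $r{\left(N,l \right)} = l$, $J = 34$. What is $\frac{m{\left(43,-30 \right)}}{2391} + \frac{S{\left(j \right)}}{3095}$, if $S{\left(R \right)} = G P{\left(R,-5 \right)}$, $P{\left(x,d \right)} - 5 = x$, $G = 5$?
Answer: $\frac{22292}{4440087} \approx 0.0050206$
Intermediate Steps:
$P{\left(x,d \right)} = 5 + x$
$j = - \frac{38}{9}$ ($j = \left(- \frac{1}{9}\right) 38 = - \frac{38}{9} \approx -4.2222$)
$m{\left(O,c \right)} = -34 + O$ ($m{\left(O,c \right)} = O - 34 = -34 + O$)
$S{\left(R \right)} = 25 + 5 R$ ($S{\left(R \right)} = 5 \left(5 + R\right) = 25 + 5 R$)
$\frac{m{\left(43,-30 \right)}}{2391} + \frac{S{\left(j \right)}}{3095} = \frac{-34 + 43}{2391} + \frac{25 + 5 \left(- \frac{38}{9}\right)}{3095} = 9 \cdot \frac{1}{2391} + \left(25 - \frac{190}{9}\right) \frac{1}{3095} = \frac{3}{797} + \frac{35}{9} \cdot \frac{1}{3095} = \frac{3}{797} + \frac{7}{5571} = \frac{22292}{4440087}$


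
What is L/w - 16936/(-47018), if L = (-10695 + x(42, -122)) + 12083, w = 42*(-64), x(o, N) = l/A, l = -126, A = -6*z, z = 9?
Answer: -29770087/189576576 ≈ -0.15703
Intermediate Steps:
A = -54 (A = -6*9 = -54)
x(o, N) = 7/3 (x(o, N) = -126/(-54) = -126*(-1/54) = 7/3)
w = -2688
L = 4171/3 (L = (-10695 + 7/3) + 12083 = -32078/3 + 12083 = 4171/3 ≈ 1390.3)
L/w - 16936/(-47018) = (4171/3)/(-2688) - 16936/(-47018) = (4171/3)*(-1/2688) - 16936*(-1/47018) = -4171/8064 + 8468/23509 = -29770087/189576576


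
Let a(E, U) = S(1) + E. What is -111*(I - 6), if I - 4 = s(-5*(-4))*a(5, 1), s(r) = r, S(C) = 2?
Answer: -15318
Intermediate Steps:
a(E, U) = 2 + E
I = 144 (I = 4 + (-5*(-4))*(2 + 5) = 4 + 20*7 = 4 + 140 = 144)
-111*(I - 6) = -111*(144 - 6) = -111*138 = -15318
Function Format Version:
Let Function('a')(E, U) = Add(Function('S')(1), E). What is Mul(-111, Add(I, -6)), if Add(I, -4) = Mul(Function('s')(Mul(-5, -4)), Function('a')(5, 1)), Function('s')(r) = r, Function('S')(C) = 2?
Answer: -15318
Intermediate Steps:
Function('a')(E, U) = Add(2, E)
I = 144 (I = Add(4, Mul(Mul(-5, -4), Add(2, 5))) = Add(4, Mul(20, 7)) = Add(4, 140) = 144)
Mul(-111, Add(I, -6)) = Mul(-111, Add(144, -6)) = Mul(-111, 138) = -15318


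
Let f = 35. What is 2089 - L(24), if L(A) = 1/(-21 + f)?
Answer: 29245/14 ≈ 2088.9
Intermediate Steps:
L(A) = 1/14 (L(A) = 1/(-21 + 35) = 1/14)
2089 - L(24) = 2089 - 1*1/14 = 2089 - 1/14 = 29245/14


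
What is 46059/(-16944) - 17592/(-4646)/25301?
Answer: -902310965911/331956811504 ≈ -2.7182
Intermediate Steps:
46059/(-16944) - 17592/(-4646)/25301 = 46059*(-1/16944) - 17592*(-1/4646)*(1/25301) = -15353/5648 + (8796/2323)*(1/25301) = -15353/5648 + 8796/58774223 = -902310965911/331956811504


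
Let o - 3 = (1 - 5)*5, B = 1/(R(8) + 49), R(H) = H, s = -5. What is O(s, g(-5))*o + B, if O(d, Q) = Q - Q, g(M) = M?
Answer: 1/57 ≈ 0.017544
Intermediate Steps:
O(d, Q) = 0
B = 1/57 (B = 1/(8 + 49) = 1/57 ≈ 0.017544)
o = -17 (o = 3 + (1 - 5)*5 = 3 - 4*5 = 3 - 20 = -17)
O(s, g(-5))*o + B = 0*(-17) + 1/57 = 0 + 1/57 = 1/57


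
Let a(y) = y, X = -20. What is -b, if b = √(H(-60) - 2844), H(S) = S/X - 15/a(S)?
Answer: -I*√11363/2 ≈ -53.299*I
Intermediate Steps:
H(S) = -15/S - S/20 (H(S) = S/(-20) - 15/S = S*(-1/20) - 15/S = -S/20 - 15/S = -15/S - S/20)
b = I*√11363/2 (b = √((-15/(-60) - 1/20*(-60)) - 2844) = √((-15*(-1/60) + 3) - 2844) = √((¼ + 3) - 2844) = √(13/4 - 2844) = √(-11363/4) = I*√11363/2 ≈ 53.299*I)
-b = -I*√11363/2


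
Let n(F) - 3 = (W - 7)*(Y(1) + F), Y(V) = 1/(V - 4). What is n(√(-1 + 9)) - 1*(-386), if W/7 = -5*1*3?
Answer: 1279/3 - 224*√2 ≈ 109.55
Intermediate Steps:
Y(V) = 1/(-4 + V)
W = -105 (W = 7*(-5*1*3) = 7*(-5*3) = 7*(-15) = -105)
n(F) = 121/3 - 112*F (n(F) = 3 + (-105 - 7)*(1/(-4 + 1) + F) = 3 - 112*(1/(-3) + F) = 3 - 112*(-⅓ + F) = 3 + (112/3 - 112*F) = 121/3 - 112*F)
n(√(-1 + 9)) - 1*(-386) = (121/3 - 112*√(-1 + 9)) - 1*(-386) = (121/3 - 224*√2) + 386 = 1279/3 - 224*√2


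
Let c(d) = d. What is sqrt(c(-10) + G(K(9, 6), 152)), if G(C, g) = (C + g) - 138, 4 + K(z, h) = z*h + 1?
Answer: sqrt(55) ≈ 7.4162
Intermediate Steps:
K(z, h) = -3 + h*z (K(z, h) = -4 + (z*h + 1) = -4 + (h*z + 1) = -4 + (1 + h*z) = -3 + h*z)
G(C, g) = -138 + C + g
sqrt(c(-10) + G(K(9, 6), 152)) = sqrt(-10 + (-138 + (-3 + 6*9) + 152)) = sqrt(-10 + (-138 + (-3 + 54) + 152)) = sqrt(-10 + (-138 + 51 + 152)) = sqrt(-10 + 65) = sqrt(55)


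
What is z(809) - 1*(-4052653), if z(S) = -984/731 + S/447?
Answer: 1324232887852/326757 ≈ 4.0527e+6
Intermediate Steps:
z(S) = -984/731 + S/447 (z(S) = -984*1/731 + S*(1/447) = -984/731 + S/447)
z(809) - 1*(-4052653) = (-984/731 + (1/447)*809) - 1*(-4052653) = (-984/731 + 809/447) + 4052653 = 151531/326757 + 4052653 = 1324232887852/326757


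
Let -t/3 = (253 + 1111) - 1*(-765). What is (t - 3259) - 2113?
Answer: -11759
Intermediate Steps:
t = -6387 (t = -3*((253 + 1111) - 1*(-765)) = -3*(1364 + 765) = -3*2129 = -6387)
(t - 3259) - 2113 = (-6387 - 3259) - 2113 = -9646 - 2113 = -11759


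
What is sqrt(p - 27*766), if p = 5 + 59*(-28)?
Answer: 3*I*sqrt(2481) ≈ 149.43*I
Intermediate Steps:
p = -1647 (p = 5 - 1652 = -1647)
sqrt(p - 27*766) = sqrt(-1647 - 27*766) = sqrt(-1647 - 20682) = sqrt(-22329) = 3*I*sqrt(2481)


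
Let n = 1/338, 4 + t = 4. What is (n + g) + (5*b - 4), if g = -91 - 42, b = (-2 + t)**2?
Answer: -39545/338 ≈ -117.00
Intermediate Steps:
t = 0 (t = -4 + 4 = 0)
b = 4 (b = (-2 + 0)**2 = (-2)**2 = 4)
n = 1/338 ≈ 0.0029586
g = -133
(n + g) + (5*b - 4) = (1/338 - 133) + (5*4 - 4) = -44953/338 + (20 - 4) = -44953/338 + 16 = -39545/338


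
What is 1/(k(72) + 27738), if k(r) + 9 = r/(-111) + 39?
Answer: 37/1027392 ≈ 3.6014e-5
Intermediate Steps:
k(r) = 30 - r/111 (k(r) = -9 + (r/(-111) + 39) = -9 + (r*(-1/111) + 39) = -9 + (-r/111 + 39) = -9 + (39 - r/111) = 30 - r/111)
1/(k(72) + 27738) = 1/((30 - 1/111*72) + 27738) = 1/((30 - 24/37) + 27738) = 1/(1086/37 + 27738) = 1/(1027392/37) = 37/1027392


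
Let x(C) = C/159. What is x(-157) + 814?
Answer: 129269/159 ≈ 813.01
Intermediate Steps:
x(C) = C/159 (x(C) = C*(1/159) = C/159)
x(-157) + 814 = (1/159)*(-157) + 814 = -157/159 + 814 = 129269/159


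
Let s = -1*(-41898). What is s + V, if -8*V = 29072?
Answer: 38264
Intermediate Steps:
s = 41898
V = -3634 (V = -⅛*29072 = -3634)
s + V = 41898 - 3634 = 38264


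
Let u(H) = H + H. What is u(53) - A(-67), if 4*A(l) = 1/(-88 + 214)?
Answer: 53423/504 ≈ 106.00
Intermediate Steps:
u(H) = 2*H
A(l) = 1/504 (A(l) = 1/(4*(-88 + 214)) = (¼)/126 = (¼)*(1/126) = 1/504)
u(53) - A(-67) = 2*53 - 1*1/504 = 106 - 1/504 = 53423/504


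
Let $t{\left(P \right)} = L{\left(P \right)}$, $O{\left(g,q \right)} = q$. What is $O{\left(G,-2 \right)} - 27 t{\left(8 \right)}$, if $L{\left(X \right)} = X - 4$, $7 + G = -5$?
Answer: $-110$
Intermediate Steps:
$G = -12$ ($G = -7 - 5 = -12$)
$L{\left(X \right)} = -4 + X$
$t{\left(P \right)} = -4 + P$
$O{\left(G,-2 \right)} - 27 t{\left(8 \right)} = -2 - 27 \left(-4 + 8\right) = -2 - 108 = -110$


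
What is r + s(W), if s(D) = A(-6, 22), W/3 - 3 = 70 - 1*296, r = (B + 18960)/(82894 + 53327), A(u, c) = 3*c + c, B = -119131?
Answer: 11887277/136221 ≈ 87.265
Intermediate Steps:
A(u, c) = 4*c
r = -100171/136221 (r = (-119131 + 18960)/(82894 + 53327) = -100171/136221 ≈ -0.73536)
W = -669 (W = 9 + 3*(70 - 1*296) = 9 + 3*(70 - 296) = 9 + 3*(-226) = 9 - 678 = -669)
s(D) = 88 (s(D) = 4*22 = 88)
r + s(W) = -100171/136221 + 88 = 11887277/136221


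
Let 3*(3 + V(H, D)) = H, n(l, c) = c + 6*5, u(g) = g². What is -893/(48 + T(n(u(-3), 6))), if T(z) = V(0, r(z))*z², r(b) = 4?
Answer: 893/3840 ≈ 0.23255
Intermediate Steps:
n(l, c) = 30 + c (n(l, c) = c + 30 = 30 + c)
V(H, D) = -3 + H/3
T(z) = -3*z² (T(z) = (-3 + (⅓)*0)*z² = (-3 + 0)*z² = -3*z²)
-893/(48 + T(n(u(-3), 6))) = -893/(48 - 3*(30 + 6)²) = -893/(48 - 3*36²) = -893/(48 - 3*1296) = -893/(48 - 3888) = -893/(-3840) = -1/3840*(-893) = 893/3840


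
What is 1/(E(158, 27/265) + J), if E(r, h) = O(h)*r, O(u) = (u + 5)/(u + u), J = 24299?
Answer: 27/762881 ≈ 3.5392e-5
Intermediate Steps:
O(u) = (5 + u)/(2*u) (O(u) = (5 + u)/((2*u)) = (5 + u)*(1/(2*u)) = (5 + u)/(2*u))
E(r, h) = r*(5 + h)/(2*h) (E(r, h) = ((5 + h)/(2*h))*r = r*(5 + h)/(2*h))
1/(E(158, 27/265) + J) = 1/((½)*158*(5 + 27/265)/(27/265) + 24299) = 1/((½)*158*(265/27)*(1352/265) + 24299) = 1/(106808/27 + 24299) = 1/(762881/27) = 27/762881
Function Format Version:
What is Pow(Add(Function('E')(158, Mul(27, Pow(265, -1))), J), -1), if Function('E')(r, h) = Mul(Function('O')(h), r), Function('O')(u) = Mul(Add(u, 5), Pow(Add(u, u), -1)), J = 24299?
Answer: Rational(27, 762881) ≈ 3.5392e-5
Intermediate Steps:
Function('O')(u) = Mul(Rational(1, 2), Pow(u, -1), Add(5, u)) (Function('O')(u) = Mul(Add(5, u), Pow(Mul(2, u), -1)) = Mul(Add(5, u), Mul(Rational(1, 2), Pow(u, -1))) = Mul(Rational(1, 2), Pow(u, -1), Add(5, u)))
Function('E')(r, h) = Mul(Rational(1, 2), r, Pow(h, -1), Add(5, h)) (Function('E')(r, h) = Mul(Mul(Rational(1, 2), Pow(h, -1), Add(5, h)), r) = Mul(Rational(1, 2), r, Pow(h, -1), Add(5, h)))
Pow(Add(Function('E')(158, Mul(27, Pow(265, -1))), J), -1) = Pow(Add(Mul(Rational(1, 2), 158, Pow(Mul(27, Pow(265, -1)), -1), Add(5, Mul(27, Pow(265, -1)))), 24299), -1) = Pow(Add(Mul(Rational(1, 2), 158, Pow(Mul(27, Rational(1, 265)), -1), Add(5, Mul(27, Rational(1, 265)))), 24299), -1) = Pow(Add(Mul(Rational(1, 2), 158, Pow(Rational(27, 265), -1), Add(5, Rational(27, 265))), 24299), -1) = Pow(Add(Mul(Rational(1, 2), 158, Rational(265, 27), Rational(1352, 265)), 24299), -1) = Pow(Add(Rational(106808, 27), 24299), -1) = Pow(Rational(762881, 27), -1) = Rational(27, 762881)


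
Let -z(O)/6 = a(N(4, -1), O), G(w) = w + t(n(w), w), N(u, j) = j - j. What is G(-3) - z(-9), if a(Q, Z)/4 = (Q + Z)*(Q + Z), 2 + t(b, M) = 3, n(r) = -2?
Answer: 1942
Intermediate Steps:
t(b, M) = 1 (t(b, M) = -2 + 3 = 1)
N(u, j) = 0
G(w) = 1 + w (G(w) = w + 1 = 1 + w)
a(Q, Z) = 4*(Q + Z)² (a(Q, Z) = 4*((Q + Z)*(Q + Z)) = 4*(Q + Z)²)
z(O) = -24*O² (z(O) = -24*(0 + O)² = -24*O²)
G(-3) - z(-9) = (1 - 3) - (-24)*(-9)² = -2 - (-24)*81 = -2 - 1*(-1944) = -2 + 1944 = 1942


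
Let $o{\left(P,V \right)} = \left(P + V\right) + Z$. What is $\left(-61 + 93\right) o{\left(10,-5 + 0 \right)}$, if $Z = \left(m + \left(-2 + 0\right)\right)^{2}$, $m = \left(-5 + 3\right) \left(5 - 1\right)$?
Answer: $3360$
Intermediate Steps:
$m = -8$ ($m = \left(-2\right) 4 = -8$)
$Z = 100$ ($Z = \left(-8 + \left(-2 + 0\right)\right)^{2} = \left(-8 - 2\right)^{2} = \left(-10\right)^{2} = 100$)
$o{\left(P,V \right)} = 100 + P + V$ ($o{\left(P,V \right)} = \left(P + V\right) + 100 = 100 + P + V$)
$\left(-61 + 93\right) o{\left(10,-5 + 0 \right)} = \left(-61 + 93\right) \left(100 + 10 + \left(-5 + 0\right)\right) = 32 \left(100 + 10 - 5\right) = 32 \cdot 105 = 3360$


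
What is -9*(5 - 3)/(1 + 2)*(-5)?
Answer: 30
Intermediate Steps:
-9*(5 - 3)/(1 + 2)*(-5) = -18/3*(-5) = -9*⅔*(-5) = -6*(-5) = 30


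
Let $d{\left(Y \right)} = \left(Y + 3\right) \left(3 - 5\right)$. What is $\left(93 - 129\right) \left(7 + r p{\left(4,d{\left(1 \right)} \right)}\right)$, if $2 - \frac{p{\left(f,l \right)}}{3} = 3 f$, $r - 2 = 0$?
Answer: $1908$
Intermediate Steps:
$r = 2$ ($r = 2 + 0 = 2$)
$d{\left(Y \right)} = -6 - 2 Y$ ($d{\left(Y \right)} = \left(3 + Y\right) \left(-2\right) = -6 - 2 Y$)
$p{\left(f,l \right)} = 6 - 9 f$ ($p{\left(f,l \right)} = 6 - 3 \cdot 3 f = 6 - 9 f$)
$\left(93 - 129\right) \left(7 + r p{\left(4,d{\left(1 \right)} \right)}\right) = \left(93 - 129\right) \left(7 + 2 \left(6 - 36\right)\right) = - 36 \left(7 + 2 \left(6 - 36\right)\right) = - 36 \left(7 + 2 \left(-30\right)\right) = - 36 \left(7 - 60\right) = \left(-36\right) \left(-53\right) = 1908$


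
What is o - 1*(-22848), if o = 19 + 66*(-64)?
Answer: 18643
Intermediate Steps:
o = -4205 (o = 19 - 4224 = -4205)
o - 1*(-22848) = -4205 - 1*(-22848) = -4205 + 22848 = 18643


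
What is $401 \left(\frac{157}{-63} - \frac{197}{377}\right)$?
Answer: $- \frac{28711600}{23751} \approx -1208.9$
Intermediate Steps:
$401 \left(\frac{157}{-63} - \frac{197}{377}\right) = 401 \left(157 \left(- \frac{1}{63}\right) - \frac{197}{377}\right) = 401 \left(- \frac{157}{63} - \frac{197}{377}\right) = 401 \left(- \frac{71600}{23751}\right) = - \frac{28711600}{23751}$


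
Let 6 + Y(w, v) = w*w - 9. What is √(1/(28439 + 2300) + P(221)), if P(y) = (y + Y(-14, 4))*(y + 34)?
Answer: √96860276294449/30739 ≈ 320.17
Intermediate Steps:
Y(w, v) = -15 + w² (Y(w, v) = -6 + (w*w - 9) = -6 + (w² - 9) = -6 + (-9 + w²) = -15 + w²)
P(y) = (34 + y)*(181 + y) (P(y) = (y + (-15 + (-14)²))*(y + 34) = (y + (-15 + 196))*(34 + y) = (y + 181)*(34 + y) = (181 + y)*(34 + y) = (34 + y)*(181 + y))
√(1/(28439 + 2300) + P(221)) = √(1/(28439 + 2300) + (6154 + 221² + 215*221)) = √(1/30739 + (6154 + 48841 + 47515)) = √(1/30739 + 102510) = √(3151054891/30739) = √96860276294449/30739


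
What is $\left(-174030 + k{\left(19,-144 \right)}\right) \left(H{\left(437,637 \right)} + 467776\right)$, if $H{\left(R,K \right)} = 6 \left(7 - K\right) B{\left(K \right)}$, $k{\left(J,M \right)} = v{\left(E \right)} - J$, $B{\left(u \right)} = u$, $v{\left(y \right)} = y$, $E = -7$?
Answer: $337683260704$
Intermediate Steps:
$k{\left(J,M \right)} = -7 - J$
$H{\left(R,K \right)} = K \left(42 - 6 K\right)$ ($H{\left(R,K \right)} = 6 \left(7 - K\right) K = \left(42 - 6 K\right) K = K \left(42 - 6 K\right)$)
$\left(-174030 + k{\left(19,-144 \right)}\right) \left(H{\left(437,637 \right)} + 467776\right) = \left(-174030 - 26\right) \left(6 \cdot 637 \left(7 - 637\right) + 467776\right) = \left(-174030 - 26\right) \left(6 \cdot 637 \left(-630\right) + 467776\right) = - 174056 \left(-2407860 + 467776\right) = \left(-174056\right) \left(-1940084\right) = 337683260704$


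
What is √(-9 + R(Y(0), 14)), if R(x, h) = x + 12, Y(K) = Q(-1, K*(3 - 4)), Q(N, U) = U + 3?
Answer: √6 ≈ 2.4495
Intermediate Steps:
Q(N, U) = 3 + U
Y(K) = 3 - K (Y(K) = 3 + K*(3 - 4) = 3 + K*(-1) = 3 - K)
R(x, h) = 12 + x
√(-9 + R(Y(0), 14)) = √(-9 + (12 + (3 - 1*0))) = √(-9 + (12 + (3 + 0))) = √(-9 + (12 + 3)) = √(-9 + 15) = √6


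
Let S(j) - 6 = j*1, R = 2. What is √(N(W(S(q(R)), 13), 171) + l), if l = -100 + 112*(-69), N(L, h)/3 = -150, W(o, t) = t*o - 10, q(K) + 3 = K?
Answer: I*√8278 ≈ 90.984*I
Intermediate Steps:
q(K) = -3 + K
S(j) = 6 + j (S(j) = 6 + j*1 = 6 + j)
W(o, t) = -10 + o*t (W(o, t) = o*t - 10 = -10 + o*t)
N(L, h) = -450 (N(L, h) = 3*(-150) = -450)
l = -7828 (l = -100 - 7728 = -7828)
√(N(W(S(q(R)), 13), 171) + l) = √(-450 - 7828) = √(-8278) = I*√8278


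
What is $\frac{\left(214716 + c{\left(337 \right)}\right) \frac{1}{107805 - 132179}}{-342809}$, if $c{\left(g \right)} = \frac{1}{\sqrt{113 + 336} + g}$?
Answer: $\frac{24288674257}{945188477145920} - \frac{\sqrt{449}}{945188477145920} \approx 2.5697 \cdot 10^{-5}$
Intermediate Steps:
$c{\left(g \right)} = \frac{1}{g + \sqrt{449}}$ ($c{\left(g \right)} = \frac{1}{\sqrt{449} + g} = \frac{1}{g + \sqrt{449}}$)
$\frac{\left(214716 + c{\left(337 \right)}\right) \frac{1}{107805 - 132179}}{-342809} = \frac{\left(214716 + \frac{1}{337 + \sqrt{449}}\right) \frac{1}{107805 - 132179}}{-342809} = \frac{214716 + \frac{1}{337 + \sqrt{449}}}{-24374} \left(- \frac{1}{342809}\right) = \left(214716 + \frac{1}{337 + \sqrt{449}}\right) \left(- \frac{1}{24374}\right) \left(- \frac{1}{342809}\right) = \left(- \frac{107358}{12187} - \frac{1}{24374 \left(337 + \sqrt{449}\right)}\right) \left(- \frac{1}{342809}\right) = \frac{3702}{144062527} + \frac{1}{8355626566 \left(337 + \sqrt{449}\right)}$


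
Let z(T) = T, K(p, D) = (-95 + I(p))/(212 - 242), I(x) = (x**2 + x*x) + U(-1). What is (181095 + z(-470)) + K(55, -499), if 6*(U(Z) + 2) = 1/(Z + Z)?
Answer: 12990713/72 ≈ 1.8043e+5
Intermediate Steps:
U(Z) = -2 + 1/(12*Z) (U(Z) = -2 + 1/(6*(Z + Z)) = -2 + 1/(6*((2*Z))) = -2 + (1/(2*Z))/6 = -2 + 1/(12*Z))
I(x) = -25/12 + 2*x**2 (I(x) = (x**2 + x*x) + (-2 + (1/12)/(-1)) = (x**2 + x**2) + (-2 + (1/12)*(-1)) = 2*x**2 + (-2 - 1/12) = 2*x**2 - 25/12 = -25/12 + 2*x**2)
K(p, D) = 233/72 - p**2/15 (K(p, D) = (-95 + (-25/12 + 2*p**2))/(212 - 242) = (-1165/12 + 2*p**2)/(-30) = (-1165/12 + 2*p**2)*(-1/30) = 233/72 - p**2/15)
(181095 + z(-470)) + K(55, -499) = (181095 - 470) + (233/72 - 1/15*55**2) = 180625 + (233/72 - 1/15*3025) = 180625 + (233/72 - 605/3) = 180625 - 14287/72 = 12990713/72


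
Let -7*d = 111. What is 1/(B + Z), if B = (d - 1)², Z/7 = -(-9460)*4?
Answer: 49/12993044 ≈ 3.7712e-6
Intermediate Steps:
d = -111/7 (d = -⅐*111 = -111/7 ≈ -15.857)
Z = 264880 (Z = 7*(-(-9460)*4) = 7*(-110*(-344)) = 7*37840 = 264880)
B = 13924/49 (B = (-111/7 - 1)² = (-118/7)² = 13924/49 ≈ 284.16)
1/(B + Z) = 1/(13924/49 + 264880) = 1/(12993044/49) = 49/12993044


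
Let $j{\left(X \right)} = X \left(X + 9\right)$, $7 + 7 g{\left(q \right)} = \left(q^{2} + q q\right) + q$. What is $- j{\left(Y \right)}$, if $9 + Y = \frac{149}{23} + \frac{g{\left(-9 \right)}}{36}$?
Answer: $\frac{115129937}{8398404} \approx 13.709$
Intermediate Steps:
$g{\left(q \right)} = -1 + \frac{q}{7} + \frac{2 q^{2}}{7}$ ($g{\left(q \right)} = -1 + \frac{\left(q^{2} + q q\right) + q}{7} = -1 + \frac{\left(q^{2} + q^{2}\right) + q}{7} = -1 + \frac{2 q^{2} + q}{7} = -1 + \frac{q + 2 q^{2}}{7} = -1 + \left(\frac{q}{7} + \frac{2 q^{2}}{7}\right) = -1 + \frac{q}{7} + \frac{2 q^{2}}{7}$)
$Y = - \frac{5629}{2898}$ ($Y = -9 + \left(\frac{149}{23} + \frac{-1 + \frac{1}{7} \left(-9\right) + \frac{2 \left(-9\right)^{2}}{7}}{36}\right) = -9 + \left(149 \cdot \frac{1}{23} + \left(-1 - \frac{9}{7} + \frac{2}{7} \cdot 81\right) \frac{1}{36}\right) = -9 + \left(\frac{149}{23} + \left(-1 - \frac{9}{7} + \frac{162}{7}\right) \frac{1}{36}\right) = -9 + \left(\frac{149}{23} + \frac{146}{7} \cdot \frac{1}{36}\right) = -9 + \left(\frac{149}{23} + \frac{73}{126}\right) = -9 + \frac{20453}{2898} = - \frac{5629}{2898} \approx -1.9424$)
$j{\left(X \right)} = X \left(9 + X\right)$
$- j{\left(Y \right)} = - \frac{\left(-5629\right) \left(9 - \frac{5629}{2898}\right)}{2898} = - \frac{\left(-5629\right) 20453}{2898 \cdot 2898} = \left(-1\right) \left(- \frac{115129937}{8398404}\right) = \frac{115129937}{8398404}$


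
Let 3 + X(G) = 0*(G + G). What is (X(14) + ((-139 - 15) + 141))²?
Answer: 256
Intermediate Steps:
X(G) = -3 (X(G) = -3 + 0*(G + G) = -3 + 0*(2*G) = -3 + 0 = -3)
(X(14) + ((-139 - 15) + 141))² = (-3 + ((-139 - 15) + 141))² = (-3 + (-154 + 141))² = (-3 - 13)² = (-16)² = 256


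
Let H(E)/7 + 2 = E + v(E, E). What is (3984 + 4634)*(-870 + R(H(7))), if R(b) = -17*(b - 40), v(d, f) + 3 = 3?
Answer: -6765130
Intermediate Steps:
v(d, f) = 0 (v(d, f) = -3 + 3 = 0)
H(E) = -14 + 7*E (H(E) = -14 + 7*(E + 0) = -14 + 7*E)
R(b) = 680 - 17*b (R(b) = -17*(-40 + b) = 680 - 17*b)
(3984 + 4634)*(-870 + R(H(7))) = (3984 + 4634)*(-870 + (680 - 17*(-14 + 7*7))) = 8618*(-870 + (680 - 17*(-14 + 49))) = 8618*(-870 + (680 - 17*35)) = 8618*(-870 + (680 - 595)) = 8618*(-870 + 85) = 8618*(-785) = -6765130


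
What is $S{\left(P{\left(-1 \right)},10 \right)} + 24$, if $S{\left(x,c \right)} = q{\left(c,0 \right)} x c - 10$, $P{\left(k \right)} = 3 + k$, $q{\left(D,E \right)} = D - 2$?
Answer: $174$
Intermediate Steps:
$q{\left(D,E \right)} = -2 + D$
$S{\left(x,c \right)} = -10 + c x \left(-2 + c\right)$ ($S{\left(x,c \right)} = \left(-2 + c\right) x c - 10 = x \left(-2 + c\right) c - 10 = c x \left(-2 + c\right) - 10 = -10 + c x \left(-2 + c\right)$)
$S{\left(P{\left(-1 \right)},10 \right)} + 24 = \left(-10 + 10 \left(3 - 1\right) \left(-2 + 10\right)\right) + 24 = \left(-10 + 10 \cdot 2 \cdot 8\right) + 24 = \left(-10 + 160\right) + 24 = 150 + 24 = 174$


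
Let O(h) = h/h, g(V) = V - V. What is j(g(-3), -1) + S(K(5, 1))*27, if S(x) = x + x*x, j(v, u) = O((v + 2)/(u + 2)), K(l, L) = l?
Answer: 811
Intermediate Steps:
g(V) = 0
O(h) = 1
j(v, u) = 1
S(x) = x + x²
j(g(-3), -1) + S(K(5, 1))*27 = 1 + (5*(1 + 5))*27 = 1 + (5*6)*27 = 1 + 30*27 = 1 + 810 = 811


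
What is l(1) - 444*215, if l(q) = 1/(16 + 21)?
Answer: -3532019/37 ≈ -95460.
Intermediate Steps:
l(q) = 1/37
l(1) - 444*215 = 1/37 - 444*215 = 1/37 - 95460 = -3532019/37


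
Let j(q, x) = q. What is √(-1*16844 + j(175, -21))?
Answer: I*√16669 ≈ 129.11*I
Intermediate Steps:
√(-1*16844 + j(175, -21)) = √(-1*16844 + 175) = √(-16844 + 175) = √(-16669) = I*√16669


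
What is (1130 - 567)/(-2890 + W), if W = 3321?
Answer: 563/431 ≈ 1.3063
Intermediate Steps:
(1130 - 567)/(-2890 + W) = (1130 - 567)/(-2890 + 3321) = 563/431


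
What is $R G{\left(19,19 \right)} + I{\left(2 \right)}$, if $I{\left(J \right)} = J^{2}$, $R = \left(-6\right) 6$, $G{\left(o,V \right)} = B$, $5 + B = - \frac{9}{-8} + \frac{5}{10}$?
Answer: $\frac{251}{2} \approx 125.5$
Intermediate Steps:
$B = - \frac{27}{8}$ ($B = -5 + \left(- \frac{9}{-8} + \frac{5}{10}\right) = -5 + \left(\left(-9\right) \left(- \frac{1}{8}\right) + 5 \cdot \frac{1}{10}\right) = -5 + \left(\frac{9}{8} + \frac{1}{2}\right) = -5 + \frac{13}{8} = - \frac{27}{8} \approx -3.375$)
$G{\left(o,V \right)} = - \frac{27}{8}$
$R = -36$
$R G{\left(19,19 \right)} + I{\left(2 \right)} = \left(-36\right) \left(- \frac{27}{8}\right) + 2^{2} = \frac{243}{2} + 4 = \frac{251}{2}$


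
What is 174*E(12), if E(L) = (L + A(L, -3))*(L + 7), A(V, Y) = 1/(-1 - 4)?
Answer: 195054/5 ≈ 39011.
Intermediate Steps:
A(V, Y) = -⅕ (A(V, Y) = 1/(-5) = -⅕)
E(L) = (7 + L)*(-⅕ + L) (E(L) = (L - ⅕)*(L + 7) = (-⅕ + L)*(7 + L) = (7 + L)*(-⅕ + L))
174*E(12) = 174*(-7/5 + 12² + (34/5)*12) = 174*(-7/5 + 144 + 408/5) = 174*(1121/5) = 195054/5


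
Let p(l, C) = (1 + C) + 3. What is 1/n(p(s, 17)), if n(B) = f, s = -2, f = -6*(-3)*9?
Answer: 1/162 ≈ 0.0061728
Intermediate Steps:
f = 162 (f = 18*9 = 162)
p(l, C) = 4 + C
n(B) = 162
1/n(p(s, 17)) = 1/162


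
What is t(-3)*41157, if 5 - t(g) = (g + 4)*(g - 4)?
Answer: 493884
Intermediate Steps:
t(g) = 5 - (-4 + g)*(4 + g) (t(g) = 5 - (g + 4)*(g - 4) = 5 - (4 + g)*(-4 + g) = 5 - (-4 + g)*(4 + g))
t(-3)*41157 = (21 - 1*(-3)²)*41157 = (21 - 1*9)*41157 = (21 - 9)*41157 = 12*41157 = 493884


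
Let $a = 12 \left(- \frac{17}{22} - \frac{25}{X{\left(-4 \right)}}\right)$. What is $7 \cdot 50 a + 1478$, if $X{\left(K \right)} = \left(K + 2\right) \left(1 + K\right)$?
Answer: $- \frac{211942}{11} \approx -19267.0$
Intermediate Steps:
$X{\left(K \right)} = \left(1 + K\right) \left(2 + K\right)$ ($X{\left(K \right)} = \left(2 + K\right) \left(1 + K\right) = \left(1 + K\right) \left(2 + K\right)$)
$a = - \frac{652}{11}$ ($a = 12 \left(- \frac{17}{22} - \frac{25}{2 + \left(-4\right)^{2} + 3 \left(-4\right)}\right) = 12 \left(\left(-17\right) \frac{1}{22} - \frac{25}{2 + 16 - 12}\right) = 12 \left(- \frac{17}{22} - \frac{25}{6}\right) = 12 \left(- \frac{163}{33}\right) = - \frac{652}{11} \approx -59.273$)
$7 \cdot 50 a + 1478 = 7 \cdot 50 \left(- \frac{652}{11}\right) + 1478 = 350 \left(- \frac{652}{11}\right) + 1478 = - \frac{228200}{11} + 1478 = - \frac{211942}{11}$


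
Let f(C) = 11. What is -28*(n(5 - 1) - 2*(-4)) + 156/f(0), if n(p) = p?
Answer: -3540/11 ≈ -321.82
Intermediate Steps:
-28*(n(5 - 1) - 2*(-4)) + 156/f(0) = -28*((5 - 1) - 2*(-4)) + 156/11 = -28*(4 + 8) + 156*(1/11) = -28*12 + 156/11 = -336 + 156/11 = -3540/11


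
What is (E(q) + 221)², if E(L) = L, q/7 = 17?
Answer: 115600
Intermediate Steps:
q = 119 (q = 7*17 = 119)
(E(q) + 221)² = (119 + 221)² = 340² = 115600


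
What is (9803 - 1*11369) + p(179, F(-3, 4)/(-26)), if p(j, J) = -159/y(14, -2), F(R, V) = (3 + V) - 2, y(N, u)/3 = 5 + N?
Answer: -29807/19 ≈ -1568.8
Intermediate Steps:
y(N, u) = 15 + 3*N (y(N, u) = 3*(5 + N) = 15 + 3*N)
F(R, V) = 1 + V
p(j, J) = -53/19 (p(j, J) = -159/(15 + 3*14) = -159/(15 + 42) = -159/57 = -159*1/57 = -53/19)
(9803 - 1*11369) + p(179, F(-3, 4)/(-26)) = (9803 - 1*11369) - 53/19 = (9803 - 11369) - 53/19 = -1566 - 53/19 = -29807/19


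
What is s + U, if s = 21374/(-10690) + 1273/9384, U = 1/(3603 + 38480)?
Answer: -3933979066229/2110777230840 ≈ -1.8638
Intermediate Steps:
U = 1/42083 ≈ 2.3763e-5
s = -93482623/50157480 (s = 21374*(-1/10690) + 1273*(1/9384) = -10687/5345 + 1273/9384 = -93482623/50157480 ≈ -1.8638)
s + U = -93482623/50157480 + 1/42083 = -3933979066229/2110777230840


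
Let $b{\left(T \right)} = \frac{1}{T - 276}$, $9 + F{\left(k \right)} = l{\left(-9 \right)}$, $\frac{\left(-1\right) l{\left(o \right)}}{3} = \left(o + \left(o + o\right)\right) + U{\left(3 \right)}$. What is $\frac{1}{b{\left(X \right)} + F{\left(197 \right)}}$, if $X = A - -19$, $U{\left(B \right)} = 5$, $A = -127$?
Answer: $\frac{384}{21887} \approx 0.017545$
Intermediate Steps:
$l{\left(o \right)} = -15 - 9 o$ ($l{\left(o \right)} = - 3 \left(\left(o + \left(o + o\right)\right) + 5\right) = - 3 \left(\left(o + 2 o\right) + 5\right) = - 3 \left(3 o + 5\right) = - 3 \left(5 + 3 o\right) = -15 - 9 o$)
$X = -108$ ($X = -127 - -19 = -127 + 19 = -108$)
$F{\left(k \right)} = 57$ ($F{\left(k \right)} = -9 - -66 = -9 + \left(-15 + 81\right) = -9 + 66 = 57$)
$b{\left(T \right)} = \frac{1}{-276 + T}$
$\frac{1}{b{\left(X \right)} + F{\left(197 \right)}} = \frac{1}{\frac{1}{-276 - 108} + 57} = \frac{1}{\frac{1}{-384} + 57} = \frac{1}{- \frac{1}{384} + 57} = \frac{1}{\frac{21887}{384}} = \frac{384}{21887}$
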